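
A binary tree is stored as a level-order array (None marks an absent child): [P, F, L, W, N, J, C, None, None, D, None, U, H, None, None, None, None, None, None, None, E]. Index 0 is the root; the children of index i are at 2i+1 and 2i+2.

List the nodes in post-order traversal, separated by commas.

W, E, D, N, F, U, H, J, C, L, P

Post-order visits the left subtree, then the right subtree, then the node.
At P: go left to F.
  At F: go left to W.
    W is a leaf — visit W.
  At F: go right to N.
    At N: go left to D.
      At D: no left child.
      At D: go right to E.
        E is a leaf — visit E.
      Visit D.
    At N: no right child.
    Visit N.
  Visit F.
At P: go right to L.
  At L: go left to J.
    At J: go left to U.
      U is a leaf — visit U.
    At J: go right to H.
      H is a leaf — visit H.
    Visit J.
  At L: go right to C.
    C is a leaf — visit C.
  Visit L.
Visit P.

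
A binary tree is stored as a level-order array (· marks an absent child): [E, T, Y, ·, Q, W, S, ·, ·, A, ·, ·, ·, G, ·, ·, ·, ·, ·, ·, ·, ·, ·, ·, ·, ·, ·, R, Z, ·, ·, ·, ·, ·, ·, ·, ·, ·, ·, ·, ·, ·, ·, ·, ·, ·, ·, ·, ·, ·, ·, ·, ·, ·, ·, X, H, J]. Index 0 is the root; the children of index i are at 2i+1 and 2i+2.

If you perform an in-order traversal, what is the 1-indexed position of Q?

3

In-order visits the left subtree, then the node, then the right subtree.
At E: go left to T.
  At T: no left child.
  Visit T.
  At T: go right to Q.
    At Q: go left to A.
      A is a leaf — visit A.
    Visit Q.
    At Q: no right child.
Visit E.
At E: go right to Y.
  At Y: go left to W.
    W is a leaf — visit W.
  Visit Y.
  At Y: go right to S.
    At S: go left to G.
      At G: go left to R.
        At R: go left to X.
          X is a leaf — visit X.
        Visit R.
        At R: go right to H.
          H is a leaf — visit H.
      Visit G.
      At G: go right to Z.
        At Z: go left to J.
          J is a leaf — visit J.
        Visit Z.
        At Z: no right child.
    Visit S.
    At S: no right child.
Full in-order sequence: T, A, Q, E, W, Y, X, R, H, G, J, Z, S.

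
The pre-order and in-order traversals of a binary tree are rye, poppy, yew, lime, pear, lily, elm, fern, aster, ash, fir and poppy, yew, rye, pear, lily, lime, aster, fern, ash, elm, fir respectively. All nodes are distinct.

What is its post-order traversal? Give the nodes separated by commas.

yew, poppy, lily, pear, aster, ash, fern, fir, elm, lime, rye

The first element of pre-order is the root; it splits in-order into left and right subtrees.
Root rye: left subtree has 2 nodes {poppy, yew}, right has 8 {pear, lily, lime, aster, fern, ash, elm, fir}.
  Root poppy: left subtree has 0 nodes { }, right has 1 {yew}.
  Root lime: left subtree has 2 nodes {pear, lily}, right has 5 {aster, fern, ash, elm, fir}.
    Root pear: left subtree has 0 nodes { }, right has 1 {lily}.
    Root elm: left subtree has 3 nodes {aster, fern, ash}, right has 1 {fir}.
      Root fern: left subtree has 1 node {aster}, right has 1 {ash}.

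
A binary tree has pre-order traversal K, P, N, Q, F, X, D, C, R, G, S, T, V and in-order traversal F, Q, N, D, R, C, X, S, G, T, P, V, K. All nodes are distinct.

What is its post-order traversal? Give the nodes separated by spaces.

The first element of pre-order is the root; it splits in-order into left and right subtrees.
Root K: left subtree has 12 nodes {F, Q, N, D, R, C, X, S, G, T, P, V}, right has 0 { }.
  Root P: left subtree has 10 nodes {F, Q, N, D, R, C, X, S, G, T}, right has 1 {V}.
    Root N: left subtree has 2 nodes {F, Q}, right has 7 {D, R, C, X, S, G, T}.
      Root Q: left subtree has 1 node {F}, right has 0 { }.
      Root X: left subtree has 3 nodes {D, R, C}, right has 3 {S, G, T}.
        Root D: left subtree has 0 nodes { }, right has 2 {R, C}.
          Root C: left subtree has 1 node {R}, right has 0 { }.
        Root G: left subtree has 1 node {S}, right has 1 {T}.

F Q R C D S T G X N V P K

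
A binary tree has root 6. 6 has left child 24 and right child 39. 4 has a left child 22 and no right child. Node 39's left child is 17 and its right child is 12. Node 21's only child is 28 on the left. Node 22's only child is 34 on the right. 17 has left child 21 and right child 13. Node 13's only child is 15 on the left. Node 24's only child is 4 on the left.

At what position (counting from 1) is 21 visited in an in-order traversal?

In-order visits the left subtree, then the node, then the right subtree.
At 6: go left to 24.
  At 24: go left to 4.
    At 4: go left to 22.
      At 22: no left child.
      Visit 22.
      At 22: go right to 34.
        34 is a leaf — visit 34.
    Visit 4.
    At 4: no right child.
  Visit 24.
  At 24: no right child.
Visit 6.
At 6: go right to 39.
  At 39: go left to 17.
    At 17: go left to 21.
      At 21: go left to 28.
        28 is a leaf — visit 28.
      Visit 21.
      At 21: no right child.
    Visit 17.
    At 17: go right to 13.
      At 13: go left to 15.
        15 is a leaf — visit 15.
      Visit 13.
      At 13: no right child.
  Visit 39.
  At 39: go right to 12.
    12 is a leaf — visit 12.
Full in-order sequence: 22, 34, 4, 24, 6, 28, 21, 17, 15, 13, 39, 12.

7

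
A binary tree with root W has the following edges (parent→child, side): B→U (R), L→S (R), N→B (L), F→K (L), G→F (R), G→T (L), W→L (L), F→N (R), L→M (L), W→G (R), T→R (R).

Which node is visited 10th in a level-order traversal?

Level-order visits nodes level by level from the root, left to right within each level.
Level 0: W
Level 1: L, G
Level 2: M, S, T, F
Level 3: R, K, N
Level 4: B
Level 5: U
Full level-order sequence: W, L, G, M, S, T, F, R, K, N, B, U.

N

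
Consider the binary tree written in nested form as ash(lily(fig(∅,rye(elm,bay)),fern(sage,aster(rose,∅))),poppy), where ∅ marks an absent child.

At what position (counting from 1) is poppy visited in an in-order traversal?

11

In-order visits the left subtree, then the node, then the right subtree.
At ash: go left to lily.
  At lily: go left to fig.
    At fig: no left child.
    Visit fig.
    At fig: go right to rye.
      At rye: go left to elm.
        elm is a leaf — visit elm.
      Visit rye.
      At rye: go right to bay.
        bay is a leaf — visit bay.
  Visit lily.
  At lily: go right to fern.
    At fern: go left to sage.
      sage is a leaf — visit sage.
    Visit fern.
    At fern: go right to aster.
      At aster: go left to rose.
        rose is a leaf — visit rose.
      Visit aster.
      At aster: no right child.
Visit ash.
At ash: go right to poppy.
  poppy is a leaf — visit poppy.
Full in-order sequence: fig, elm, rye, bay, lily, sage, fern, rose, aster, ash, poppy.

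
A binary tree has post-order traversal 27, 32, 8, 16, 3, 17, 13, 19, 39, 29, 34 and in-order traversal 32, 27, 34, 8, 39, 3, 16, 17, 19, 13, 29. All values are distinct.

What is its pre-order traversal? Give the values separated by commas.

The last element of post-order is the root; it splits in-order into left and right subtrees.
Root 34: left subtree has 2 nodes {32, 27}, right has 8 {8, 39, 3, 16, 17, 19, 13, 29}.
  Root 32: left subtree has 0 nodes { }, right has 1 {27}.
  Root 29: left subtree has 7 nodes {8, 39, 3, 16, 17, 19, 13}, right has 0 { }.
    Root 39: left subtree has 1 node {8}, right has 5 {3, 16, 17, 19, 13}.
      Root 19: left subtree has 3 nodes {3, 16, 17}, right has 1 {13}.
        Root 17: left subtree has 2 nodes {3, 16}, right has 0 { }.
          Root 3: left subtree has 0 nodes { }, right has 1 {16}.

34, 32, 27, 29, 39, 8, 19, 17, 3, 16, 13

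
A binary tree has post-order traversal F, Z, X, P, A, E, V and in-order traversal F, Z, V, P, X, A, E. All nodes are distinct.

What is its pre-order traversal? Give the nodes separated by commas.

The last element of post-order is the root; it splits in-order into left and right subtrees.
Root V: left subtree has 2 nodes {F, Z}, right has 4 {P, X, A, E}.
  Root Z: left subtree has 1 node {F}, right has 0 { }.
  Root E: left subtree has 3 nodes {P, X, A}, right has 0 { }.
    Root A: left subtree has 2 nodes {P, X}, right has 0 { }.
      Root P: left subtree has 0 nodes { }, right has 1 {X}.

V, Z, F, E, A, P, X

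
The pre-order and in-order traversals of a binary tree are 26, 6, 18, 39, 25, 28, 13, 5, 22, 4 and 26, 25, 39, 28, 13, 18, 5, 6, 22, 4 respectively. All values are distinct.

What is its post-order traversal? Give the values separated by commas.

The first element of pre-order is the root; it splits in-order into left and right subtrees.
Root 26: left subtree has 0 nodes { }, right has 9 {25, 39, 28, 13, 18, 5, 6, 22, 4}.
  Root 6: left subtree has 6 nodes {25, 39, 28, 13, 18, 5}, right has 2 {22, 4}.
    Root 18: left subtree has 4 nodes {25, 39, 28, 13}, right has 1 {5}.
      Root 39: left subtree has 1 node {25}, right has 2 {28, 13}.
        Root 28: left subtree has 0 nodes { }, right has 1 {13}.
    Root 22: left subtree has 0 nodes { }, right has 1 {4}.

25, 13, 28, 39, 5, 18, 4, 22, 6, 26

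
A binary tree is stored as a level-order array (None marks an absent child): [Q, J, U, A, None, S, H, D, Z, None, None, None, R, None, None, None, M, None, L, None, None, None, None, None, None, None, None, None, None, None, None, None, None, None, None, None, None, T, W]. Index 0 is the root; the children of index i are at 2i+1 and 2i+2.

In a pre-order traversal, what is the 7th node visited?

L

Pre-order visits the node, then its left subtree, then its right subtree.
Visit Q.
At Q: go left to J.
  Visit J.
  At J: go left to A.
    Visit A.
    At A: go left to D.
      Visit D.
      At D: no left child.
      At D: go right to M.
        M is a leaf — visit M.
    At A: go right to Z.
      Visit Z.
      At Z: no left child.
      At Z: go right to L.
        Visit L.
        At L: go left to T.
          T is a leaf — visit T.
        At L: go right to W.
          W is a leaf — visit W.
  At J: no right child.
At Q: go right to U.
  Visit U.
  At U: go left to S.
    Visit S.
    At S: no left child.
    At S: go right to R.
      R is a leaf — visit R.
  At U: go right to H.
    H is a leaf — visit H.
Full pre-order sequence: Q, J, A, D, M, Z, L, T, W, U, S, R, H.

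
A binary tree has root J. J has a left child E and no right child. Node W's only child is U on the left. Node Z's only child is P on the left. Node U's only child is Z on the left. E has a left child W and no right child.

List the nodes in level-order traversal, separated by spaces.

J E W U Z P

Level-order visits nodes level by level from the root, left to right within each level.
Level 0: J
Level 1: E
Level 2: W
Level 3: U
Level 4: Z
Level 5: P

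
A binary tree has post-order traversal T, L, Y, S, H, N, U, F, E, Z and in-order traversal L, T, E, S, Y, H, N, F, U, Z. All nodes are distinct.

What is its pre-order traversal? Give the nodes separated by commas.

The last element of post-order is the root; it splits in-order into left and right subtrees.
Root Z: left subtree has 9 nodes {L, T, E, S, Y, H, N, F, U}, right has 0 { }.
  Root E: left subtree has 2 nodes {L, T}, right has 6 {S, Y, H, N, F, U}.
    Root L: left subtree has 0 nodes { }, right has 1 {T}.
    Root F: left subtree has 4 nodes {S, Y, H, N}, right has 1 {U}.
      Root N: left subtree has 3 nodes {S, Y, H}, right has 0 { }.
        Root H: left subtree has 2 nodes {S, Y}, right has 0 { }.
          Root S: left subtree has 0 nodes { }, right has 1 {Y}.

Z, E, L, T, F, N, H, S, Y, U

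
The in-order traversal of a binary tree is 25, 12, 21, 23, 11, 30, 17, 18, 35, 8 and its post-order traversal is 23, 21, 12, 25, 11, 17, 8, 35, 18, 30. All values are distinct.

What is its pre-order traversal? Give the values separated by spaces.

The last element of post-order is the root; it splits in-order into left and right subtrees.
Root 30: left subtree has 5 nodes {25, 12, 21, 23, 11}, right has 4 {17, 18, 35, 8}.
  Root 11: left subtree has 4 nodes {25, 12, 21, 23}, right has 0 { }.
    Root 25: left subtree has 0 nodes { }, right has 3 {12, 21, 23}.
      Root 12: left subtree has 0 nodes { }, right has 2 {21, 23}.
        Root 21: left subtree has 0 nodes { }, right has 1 {23}.
  Root 18: left subtree has 1 node {17}, right has 2 {35, 8}.
    Root 35: left subtree has 0 nodes { }, right has 1 {8}.

30 11 25 12 21 23 18 17 35 8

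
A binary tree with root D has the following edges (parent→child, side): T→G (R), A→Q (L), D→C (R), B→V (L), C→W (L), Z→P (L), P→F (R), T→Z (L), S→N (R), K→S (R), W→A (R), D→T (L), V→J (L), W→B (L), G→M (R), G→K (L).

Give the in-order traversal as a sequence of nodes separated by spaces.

In-order visits the left subtree, then the node, then the right subtree.
At D: go left to T.
  At T: go left to Z.
    At Z: go left to P.
      At P: no left child.
      Visit P.
      At P: go right to F.
        F is a leaf — visit F.
    Visit Z.
    At Z: no right child.
  Visit T.
  At T: go right to G.
    At G: go left to K.
      At K: no left child.
      Visit K.
      At K: go right to S.
        At S: no left child.
        Visit S.
        At S: go right to N.
          N is a leaf — visit N.
    Visit G.
    At G: go right to M.
      M is a leaf — visit M.
Visit D.
At D: go right to C.
  At C: go left to W.
    At W: go left to B.
      At B: go left to V.
        At V: go left to J.
          J is a leaf — visit J.
        Visit V.
        At V: no right child.
      Visit B.
      At B: no right child.
    Visit W.
    At W: go right to A.
      At A: go left to Q.
        Q is a leaf — visit Q.
      Visit A.
      At A: no right child.
  Visit C.
  At C: no right child.

P F Z T K S N G M D J V B W Q A C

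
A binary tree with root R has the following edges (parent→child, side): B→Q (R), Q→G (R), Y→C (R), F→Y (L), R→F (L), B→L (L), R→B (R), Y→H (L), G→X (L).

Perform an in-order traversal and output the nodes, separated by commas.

H, Y, C, F, R, L, B, Q, X, G

In-order visits the left subtree, then the node, then the right subtree.
At R: go left to F.
  At F: go left to Y.
    At Y: go left to H.
      H is a leaf — visit H.
    Visit Y.
    At Y: go right to C.
      C is a leaf — visit C.
  Visit F.
  At F: no right child.
Visit R.
At R: go right to B.
  At B: go left to L.
    L is a leaf — visit L.
  Visit B.
  At B: go right to Q.
    At Q: no left child.
    Visit Q.
    At Q: go right to G.
      At G: go left to X.
        X is a leaf — visit X.
      Visit G.
      At G: no right child.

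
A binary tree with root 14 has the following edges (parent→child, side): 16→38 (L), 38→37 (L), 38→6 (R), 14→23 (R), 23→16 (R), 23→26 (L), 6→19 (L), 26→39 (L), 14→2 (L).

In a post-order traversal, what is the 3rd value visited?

Post-order visits the left subtree, then the right subtree, then the node.
At 14: go left to 2.
  2 is a leaf — visit 2.
At 14: go right to 23.
  At 23: go left to 26.
    At 26: go left to 39.
      39 is a leaf — visit 39.
    At 26: no right child.
    Visit 26.
  At 23: go right to 16.
    At 16: go left to 38.
      At 38: go left to 37.
        37 is a leaf — visit 37.
      At 38: go right to 6.
        At 6: go left to 19.
          19 is a leaf — visit 19.
        At 6: no right child.
        Visit 6.
      Visit 38.
    At 16: no right child.
    Visit 16.
  Visit 23.
Visit 14.
Full post-order sequence: 2, 39, 26, 37, 19, 6, 38, 16, 23, 14.

26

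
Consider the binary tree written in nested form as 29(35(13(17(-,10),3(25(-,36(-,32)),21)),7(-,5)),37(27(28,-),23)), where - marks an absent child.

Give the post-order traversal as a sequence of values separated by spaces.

Post-order visits the left subtree, then the right subtree, then the node.
At 29: go left to 35.
  At 35: go left to 13.
    At 13: go left to 17.
      At 17: no left child.
      At 17: go right to 10.
        10 is a leaf — visit 10.
      Visit 17.
    At 13: go right to 3.
      At 3: go left to 25.
        At 25: no left child.
        At 25: go right to 36.
          At 36: no left child.
          At 36: go right to 32.
            32 is a leaf — visit 32.
          Visit 36.
        Visit 25.
      At 3: go right to 21.
        21 is a leaf — visit 21.
      Visit 3.
    Visit 13.
  At 35: go right to 7.
    At 7: no left child.
    At 7: go right to 5.
      5 is a leaf — visit 5.
    Visit 7.
  Visit 35.
At 29: go right to 37.
  At 37: go left to 27.
    At 27: go left to 28.
      28 is a leaf — visit 28.
    At 27: no right child.
    Visit 27.
  At 37: go right to 23.
    23 is a leaf — visit 23.
  Visit 37.
Visit 29.

10 17 32 36 25 21 3 13 5 7 35 28 27 23 37 29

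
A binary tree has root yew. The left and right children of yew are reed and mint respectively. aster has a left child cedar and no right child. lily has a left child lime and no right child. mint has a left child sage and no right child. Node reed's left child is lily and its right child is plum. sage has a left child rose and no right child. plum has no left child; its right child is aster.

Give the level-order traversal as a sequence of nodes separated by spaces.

Level-order visits nodes level by level from the root, left to right within each level.
Level 0: yew
Level 1: reed, mint
Level 2: lily, plum, sage
Level 3: lime, aster, rose
Level 4: cedar

yew reed mint lily plum sage lime aster rose cedar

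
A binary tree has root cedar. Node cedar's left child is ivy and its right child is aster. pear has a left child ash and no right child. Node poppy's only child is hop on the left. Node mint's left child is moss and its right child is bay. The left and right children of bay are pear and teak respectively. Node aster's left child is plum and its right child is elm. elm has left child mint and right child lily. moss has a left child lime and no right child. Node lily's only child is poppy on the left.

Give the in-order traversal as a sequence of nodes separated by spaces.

In-order visits the left subtree, then the node, then the right subtree.
At cedar: go left to ivy.
  ivy is a leaf — visit ivy.
Visit cedar.
At cedar: go right to aster.
  At aster: go left to plum.
    plum is a leaf — visit plum.
  Visit aster.
  At aster: go right to elm.
    At elm: go left to mint.
      At mint: go left to moss.
        At moss: go left to lime.
          lime is a leaf — visit lime.
        Visit moss.
        At moss: no right child.
      Visit mint.
      At mint: go right to bay.
        At bay: go left to pear.
          At pear: go left to ash.
            ash is a leaf — visit ash.
          Visit pear.
          At pear: no right child.
        Visit bay.
        At bay: go right to teak.
          teak is a leaf — visit teak.
    Visit elm.
    At elm: go right to lily.
      At lily: go left to poppy.
        At poppy: go left to hop.
          hop is a leaf — visit hop.
        Visit poppy.
        At poppy: no right child.
      Visit lily.
      At lily: no right child.

ivy cedar plum aster lime moss mint ash pear bay teak elm hop poppy lily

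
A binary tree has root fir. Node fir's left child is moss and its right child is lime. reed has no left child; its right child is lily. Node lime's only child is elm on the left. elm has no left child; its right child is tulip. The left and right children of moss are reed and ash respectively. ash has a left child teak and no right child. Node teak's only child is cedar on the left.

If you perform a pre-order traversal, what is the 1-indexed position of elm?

Pre-order visits the node, then its left subtree, then its right subtree.
Visit fir.
At fir: go left to moss.
  Visit moss.
  At moss: go left to reed.
    Visit reed.
    At reed: no left child.
    At reed: go right to lily.
      lily is a leaf — visit lily.
  At moss: go right to ash.
    Visit ash.
    At ash: go left to teak.
      Visit teak.
      At teak: go left to cedar.
        cedar is a leaf — visit cedar.
      At teak: no right child.
    At ash: no right child.
At fir: go right to lime.
  Visit lime.
  At lime: go left to elm.
    Visit elm.
    At elm: no left child.
    At elm: go right to tulip.
      tulip is a leaf — visit tulip.
  At lime: no right child.
Full pre-order sequence: fir, moss, reed, lily, ash, teak, cedar, lime, elm, tulip.

9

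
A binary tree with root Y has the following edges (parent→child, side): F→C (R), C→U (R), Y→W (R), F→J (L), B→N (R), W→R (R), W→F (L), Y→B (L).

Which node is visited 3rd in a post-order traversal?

J

Post-order visits the left subtree, then the right subtree, then the node.
At Y: go left to B.
  At B: no left child.
  At B: go right to N.
    N is a leaf — visit N.
  Visit B.
At Y: go right to W.
  At W: go left to F.
    At F: go left to J.
      J is a leaf — visit J.
    At F: go right to C.
      At C: no left child.
      At C: go right to U.
        U is a leaf — visit U.
      Visit C.
    Visit F.
  At W: go right to R.
    R is a leaf — visit R.
  Visit W.
Visit Y.
Full post-order sequence: N, B, J, U, C, F, R, W, Y.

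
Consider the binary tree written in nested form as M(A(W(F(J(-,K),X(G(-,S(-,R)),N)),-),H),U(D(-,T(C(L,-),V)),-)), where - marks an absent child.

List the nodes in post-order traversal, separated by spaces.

K J R S G N X F W H A L C V T D U M

Post-order visits the left subtree, then the right subtree, then the node.
At M: go left to A.
  At A: go left to W.
    At W: go left to F.
      At F: go left to J.
        At J: no left child.
        At J: go right to K.
          K is a leaf — visit K.
        Visit J.
      At F: go right to X.
        At X: go left to G.
          At G: no left child.
          At G: go right to S.
            At S: no left child.
            At S: go right to R.
              R is a leaf — visit R.
            Visit S.
          Visit G.
        At X: go right to N.
          N is a leaf — visit N.
        Visit X.
      Visit F.
    At W: no right child.
    Visit W.
  At A: go right to H.
    H is a leaf — visit H.
  Visit A.
At M: go right to U.
  At U: go left to D.
    At D: no left child.
    At D: go right to T.
      At T: go left to C.
        At C: go left to L.
          L is a leaf — visit L.
        At C: no right child.
        Visit C.
      At T: go right to V.
        V is a leaf — visit V.
      Visit T.
    Visit D.
  At U: no right child.
  Visit U.
Visit M.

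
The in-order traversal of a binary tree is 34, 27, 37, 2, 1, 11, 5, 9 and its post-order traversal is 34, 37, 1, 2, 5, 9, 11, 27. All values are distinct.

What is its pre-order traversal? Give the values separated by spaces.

27 34 11 2 37 1 9 5

The last element of post-order is the root; it splits in-order into left and right subtrees.
Root 27: left subtree has 1 node {34}, right has 6 {37, 2, 1, 11, 5, 9}.
  Root 11: left subtree has 3 nodes {37, 2, 1}, right has 2 {5, 9}.
    Root 2: left subtree has 1 node {37}, right has 1 {1}.
    Root 9: left subtree has 1 node {5}, right has 0 { }.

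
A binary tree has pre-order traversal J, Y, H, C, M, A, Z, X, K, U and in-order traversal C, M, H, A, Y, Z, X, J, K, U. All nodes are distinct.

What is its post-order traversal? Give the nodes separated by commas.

M, C, A, H, X, Z, Y, U, K, J

The first element of pre-order is the root; it splits in-order into left and right subtrees.
Root J: left subtree has 7 nodes {C, M, H, A, Y, Z, X}, right has 2 {K, U}.
  Root Y: left subtree has 4 nodes {C, M, H, A}, right has 2 {Z, X}.
    Root H: left subtree has 2 nodes {C, M}, right has 1 {A}.
      Root C: left subtree has 0 nodes { }, right has 1 {M}.
    Root Z: left subtree has 0 nodes { }, right has 1 {X}.
  Root K: left subtree has 0 nodes { }, right has 1 {U}.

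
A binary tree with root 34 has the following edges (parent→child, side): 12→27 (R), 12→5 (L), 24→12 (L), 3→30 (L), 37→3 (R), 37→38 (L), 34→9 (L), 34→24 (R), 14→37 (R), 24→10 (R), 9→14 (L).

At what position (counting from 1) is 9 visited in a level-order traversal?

2

Level-order visits nodes level by level from the root, left to right within each level.
Level 0: 34
Level 1: 9, 24
Level 2: 14, 12, 10
Level 3: 37, 5, 27
Level 4: 38, 3
Level 5: 30
Full level-order sequence: 34, 9, 24, 14, 12, 10, 37, 5, 27, 38, 3, 30.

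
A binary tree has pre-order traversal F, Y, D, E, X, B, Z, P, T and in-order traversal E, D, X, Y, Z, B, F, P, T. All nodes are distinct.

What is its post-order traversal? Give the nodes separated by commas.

The first element of pre-order is the root; it splits in-order into left and right subtrees.
Root F: left subtree has 6 nodes {E, D, X, Y, Z, B}, right has 2 {P, T}.
  Root Y: left subtree has 3 nodes {E, D, X}, right has 2 {Z, B}.
    Root D: left subtree has 1 node {E}, right has 1 {X}.
    Root B: left subtree has 1 node {Z}, right has 0 { }.
  Root P: left subtree has 0 nodes { }, right has 1 {T}.

E, X, D, Z, B, Y, T, P, F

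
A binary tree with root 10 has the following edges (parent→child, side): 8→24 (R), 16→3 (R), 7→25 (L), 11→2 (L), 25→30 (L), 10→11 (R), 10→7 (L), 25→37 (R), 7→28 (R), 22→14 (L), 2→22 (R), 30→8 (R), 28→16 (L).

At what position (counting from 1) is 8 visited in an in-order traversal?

In-order visits the left subtree, then the node, then the right subtree.
At 10: go left to 7.
  At 7: go left to 25.
    At 25: go left to 30.
      At 30: no left child.
      Visit 30.
      At 30: go right to 8.
        At 8: no left child.
        Visit 8.
        At 8: go right to 24.
          24 is a leaf — visit 24.
    Visit 25.
    At 25: go right to 37.
      37 is a leaf — visit 37.
  Visit 7.
  At 7: go right to 28.
    At 28: go left to 16.
      At 16: no left child.
      Visit 16.
      At 16: go right to 3.
        3 is a leaf — visit 3.
    Visit 28.
    At 28: no right child.
Visit 10.
At 10: go right to 11.
  At 11: go left to 2.
    At 2: no left child.
    Visit 2.
    At 2: go right to 22.
      At 22: go left to 14.
        14 is a leaf — visit 14.
      Visit 22.
      At 22: no right child.
  Visit 11.
  At 11: no right child.
Full in-order sequence: 30, 8, 24, 25, 37, 7, 16, 3, 28, 10, 2, 14, 22, 11.

2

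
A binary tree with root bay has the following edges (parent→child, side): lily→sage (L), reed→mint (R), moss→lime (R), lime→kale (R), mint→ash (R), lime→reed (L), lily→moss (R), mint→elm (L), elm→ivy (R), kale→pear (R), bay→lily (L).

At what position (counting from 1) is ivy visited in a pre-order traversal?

9

Pre-order visits the node, then its left subtree, then its right subtree.
Visit bay.
At bay: go left to lily.
  Visit lily.
  At lily: go left to sage.
    sage is a leaf — visit sage.
  At lily: go right to moss.
    Visit moss.
    At moss: no left child.
    At moss: go right to lime.
      Visit lime.
      At lime: go left to reed.
        Visit reed.
        At reed: no left child.
        At reed: go right to mint.
          Visit mint.
          At mint: go left to elm.
            Visit elm.
            At elm: no left child.
            At elm: go right to ivy.
              ivy is a leaf — visit ivy.
          At mint: go right to ash.
            ash is a leaf — visit ash.
      At lime: go right to kale.
        Visit kale.
        At kale: no left child.
        At kale: go right to pear.
          pear is a leaf — visit pear.
At bay: no right child.
Full pre-order sequence: bay, lily, sage, moss, lime, reed, mint, elm, ivy, ash, kale, pear.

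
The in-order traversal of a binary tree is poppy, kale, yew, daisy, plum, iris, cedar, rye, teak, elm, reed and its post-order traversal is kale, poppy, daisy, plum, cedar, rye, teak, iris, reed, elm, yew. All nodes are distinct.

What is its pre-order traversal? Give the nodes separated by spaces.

yew poppy kale elm iris plum daisy teak rye cedar reed

The last element of post-order is the root; it splits in-order into left and right subtrees.
Root yew: left subtree has 2 nodes {poppy, kale}, right has 8 {daisy, plum, iris, cedar, rye, teak, elm, reed}.
  Root poppy: left subtree has 0 nodes { }, right has 1 {kale}.
  Root elm: left subtree has 6 nodes {daisy, plum, iris, cedar, rye, teak}, right has 1 {reed}.
    Root iris: left subtree has 2 nodes {daisy, plum}, right has 3 {cedar, rye, teak}.
      Root plum: left subtree has 1 node {daisy}, right has 0 { }.
      Root teak: left subtree has 2 nodes {cedar, rye}, right has 0 { }.
        Root rye: left subtree has 1 node {cedar}, right has 0 { }.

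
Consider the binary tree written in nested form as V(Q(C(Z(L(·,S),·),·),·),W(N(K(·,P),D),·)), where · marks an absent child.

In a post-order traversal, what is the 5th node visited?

Q

Post-order visits the left subtree, then the right subtree, then the node.
At V: go left to Q.
  At Q: go left to C.
    At C: go left to Z.
      At Z: go left to L.
        At L: no left child.
        At L: go right to S.
          S is a leaf — visit S.
        Visit L.
      At Z: no right child.
      Visit Z.
    At C: no right child.
    Visit C.
  At Q: no right child.
  Visit Q.
At V: go right to W.
  At W: go left to N.
    At N: go left to K.
      At K: no left child.
      At K: go right to P.
        P is a leaf — visit P.
      Visit K.
    At N: go right to D.
      D is a leaf — visit D.
    Visit N.
  At W: no right child.
  Visit W.
Visit V.
Full post-order sequence: S, L, Z, C, Q, P, K, D, N, W, V.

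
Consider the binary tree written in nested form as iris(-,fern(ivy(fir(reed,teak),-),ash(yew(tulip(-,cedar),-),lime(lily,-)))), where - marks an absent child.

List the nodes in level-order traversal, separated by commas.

Level-order visits nodes level by level from the root, left to right within each level.
Level 0: iris
Level 1: fern
Level 2: ivy, ash
Level 3: fir, yew, lime
Level 4: reed, teak, tulip, lily
Level 5: cedar

iris, fern, ivy, ash, fir, yew, lime, reed, teak, tulip, lily, cedar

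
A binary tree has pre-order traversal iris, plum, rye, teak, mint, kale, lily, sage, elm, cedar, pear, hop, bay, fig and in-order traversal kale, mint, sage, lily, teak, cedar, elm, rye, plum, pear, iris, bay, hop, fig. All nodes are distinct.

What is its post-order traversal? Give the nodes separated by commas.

The first element of pre-order is the root; it splits in-order into left and right subtrees.
Root iris: left subtree has 10 nodes {kale, mint, sage, lily, teak, cedar, elm, rye, plum, pear}, right has 3 {bay, hop, fig}.
  Root plum: left subtree has 8 nodes {kale, mint, sage, lily, teak, cedar, elm, rye}, right has 1 {pear}.
    Root rye: left subtree has 7 nodes {kale, mint, sage, lily, teak, cedar, elm}, right has 0 { }.
      Root teak: left subtree has 4 nodes {kale, mint, sage, lily}, right has 2 {cedar, elm}.
        Root mint: left subtree has 1 node {kale}, right has 2 {sage, lily}.
          Root lily: left subtree has 1 node {sage}, right has 0 { }.
        Root elm: left subtree has 1 node {cedar}, right has 0 { }.
  Root hop: left subtree has 1 node {bay}, right has 1 {fig}.

kale, sage, lily, mint, cedar, elm, teak, rye, pear, plum, bay, fig, hop, iris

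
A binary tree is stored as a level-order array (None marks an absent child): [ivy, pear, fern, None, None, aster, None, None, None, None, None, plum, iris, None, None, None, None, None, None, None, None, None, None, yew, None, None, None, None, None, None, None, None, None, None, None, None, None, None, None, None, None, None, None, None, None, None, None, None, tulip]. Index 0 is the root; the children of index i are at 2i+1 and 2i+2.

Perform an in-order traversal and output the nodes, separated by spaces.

pear ivy yew tulip plum aster iris fern

In-order visits the left subtree, then the node, then the right subtree.
At ivy: go left to pear.
  pear is a leaf — visit pear.
Visit ivy.
At ivy: go right to fern.
  At fern: go left to aster.
    At aster: go left to plum.
      At plum: go left to yew.
        At yew: no left child.
        Visit yew.
        At yew: go right to tulip.
          tulip is a leaf — visit tulip.
      Visit plum.
      At plum: no right child.
    Visit aster.
    At aster: go right to iris.
      iris is a leaf — visit iris.
  Visit fern.
  At fern: no right child.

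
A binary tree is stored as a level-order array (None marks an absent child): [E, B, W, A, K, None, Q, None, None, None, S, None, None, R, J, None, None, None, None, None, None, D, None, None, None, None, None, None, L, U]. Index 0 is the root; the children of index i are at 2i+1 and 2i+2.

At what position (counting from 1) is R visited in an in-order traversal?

In-order visits the left subtree, then the node, then the right subtree.
At E: go left to B.
  At B: go left to A.
    A is a leaf — visit A.
  Visit B.
  At B: go right to K.
    At K: no left child.
    Visit K.
    At K: go right to S.
      At S: go left to D.
        D is a leaf — visit D.
      Visit S.
      At S: no right child.
Visit E.
At E: go right to W.
  At W: no left child.
  Visit W.
  At W: go right to Q.
    At Q: go left to R.
      At R: no left child.
      Visit R.
      At R: go right to L.
        L is a leaf — visit L.
    Visit Q.
    At Q: go right to J.
      At J: go left to U.
        U is a leaf — visit U.
      Visit J.
      At J: no right child.
Full in-order sequence: A, B, K, D, S, E, W, R, L, Q, U, J.

8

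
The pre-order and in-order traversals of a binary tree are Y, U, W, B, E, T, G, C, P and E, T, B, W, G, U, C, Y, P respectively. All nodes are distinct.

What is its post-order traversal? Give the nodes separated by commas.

The first element of pre-order is the root; it splits in-order into left and right subtrees.
Root Y: left subtree has 7 nodes {E, T, B, W, G, U, C}, right has 1 {P}.
  Root U: left subtree has 5 nodes {E, T, B, W, G}, right has 1 {C}.
    Root W: left subtree has 3 nodes {E, T, B}, right has 1 {G}.
      Root B: left subtree has 2 nodes {E, T}, right has 0 { }.
        Root E: left subtree has 0 nodes { }, right has 1 {T}.

T, E, B, G, W, C, U, P, Y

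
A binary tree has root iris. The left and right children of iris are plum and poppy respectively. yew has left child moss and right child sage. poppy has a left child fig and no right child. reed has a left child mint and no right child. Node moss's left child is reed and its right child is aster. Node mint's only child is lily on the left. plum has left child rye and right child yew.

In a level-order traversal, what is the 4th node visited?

rye

Level-order visits nodes level by level from the root, left to right within each level.
Level 0: iris
Level 1: plum, poppy
Level 2: rye, yew, fig
Level 3: moss, sage
Level 4: reed, aster
Level 5: mint
Level 6: lily
Full level-order sequence: iris, plum, poppy, rye, yew, fig, moss, sage, reed, aster, mint, lily.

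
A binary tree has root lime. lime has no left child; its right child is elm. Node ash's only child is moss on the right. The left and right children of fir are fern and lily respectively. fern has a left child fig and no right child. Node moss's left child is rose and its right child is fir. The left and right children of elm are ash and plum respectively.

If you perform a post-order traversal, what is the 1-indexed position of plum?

Post-order visits the left subtree, then the right subtree, then the node.
At lime: no left child.
At lime: go right to elm.
  At elm: go left to ash.
    At ash: no left child.
    At ash: go right to moss.
      At moss: go left to rose.
        rose is a leaf — visit rose.
      At moss: go right to fir.
        At fir: go left to fern.
          At fern: go left to fig.
            fig is a leaf — visit fig.
          At fern: no right child.
          Visit fern.
        At fir: go right to lily.
          lily is a leaf — visit lily.
        Visit fir.
      Visit moss.
    Visit ash.
  At elm: go right to plum.
    plum is a leaf — visit plum.
  Visit elm.
Visit lime.
Full post-order sequence: rose, fig, fern, lily, fir, moss, ash, plum, elm, lime.

8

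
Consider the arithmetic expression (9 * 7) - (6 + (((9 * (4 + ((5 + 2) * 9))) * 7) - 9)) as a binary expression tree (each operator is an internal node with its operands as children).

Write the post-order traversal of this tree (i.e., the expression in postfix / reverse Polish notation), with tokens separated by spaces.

Post-order on an expression tree gives postfix notation: for each operator, emit left operand, right operand, then the operator.

9 7 * 6 9 4 5 2 + 9 * + * 7 * 9 - + -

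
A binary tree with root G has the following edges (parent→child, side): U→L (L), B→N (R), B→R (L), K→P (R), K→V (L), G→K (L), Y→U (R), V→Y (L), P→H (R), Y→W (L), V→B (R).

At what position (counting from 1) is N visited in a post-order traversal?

Post-order visits the left subtree, then the right subtree, then the node.
At G: go left to K.
  At K: go left to V.
    At V: go left to Y.
      At Y: go left to W.
        W is a leaf — visit W.
      At Y: go right to U.
        At U: go left to L.
          L is a leaf — visit L.
        At U: no right child.
        Visit U.
      Visit Y.
    At V: go right to B.
      At B: go left to R.
        R is a leaf — visit R.
      At B: go right to N.
        N is a leaf — visit N.
      Visit B.
    Visit V.
  At K: go right to P.
    At P: no left child.
    At P: go right to H.
      H is a leaf — visit H.
    Visit P.
  Visit K.
At G: no right child.
Visit G.
Full post-order sequence: W, L, U, Y, R, N, B, V, H, P, K, G.

6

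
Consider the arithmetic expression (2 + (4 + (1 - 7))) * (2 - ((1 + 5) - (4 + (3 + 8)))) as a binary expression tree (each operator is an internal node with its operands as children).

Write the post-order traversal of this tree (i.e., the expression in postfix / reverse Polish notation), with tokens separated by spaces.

2 4 1 7 - + + 2 1 5 + 4 3 8 + + - - *

Post-order on an expression tree gives postfix notation: for each operator, emit left operand, right operand, then the operator.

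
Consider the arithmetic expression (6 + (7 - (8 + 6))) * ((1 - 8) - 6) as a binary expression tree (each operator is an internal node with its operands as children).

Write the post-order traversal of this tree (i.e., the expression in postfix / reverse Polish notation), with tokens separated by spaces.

Post-order on an expression tree gives postfix notation: for each operator, emit left operand, right operand, then the operator.

6 7 8 6 + - + 1 8 - 6 - *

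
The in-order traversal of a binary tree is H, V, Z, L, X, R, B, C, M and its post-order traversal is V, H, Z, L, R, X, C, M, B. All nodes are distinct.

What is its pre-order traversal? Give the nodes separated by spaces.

The last element of post-order is the root; it splits in-order into left and right subtrees.
Root B: left subtree has 6 nodes {H, V, Z, L, X, R}, right has 2 {C, M}.
  Root X: left subtree has 4 nodes {H, V, Z, L}, right has 1 {R}.
    Root L: left subtree has 3 nodes {H, V, Z}, right has 0 { }.
      Root Z: left subtree has 2 nodes {H, V}, right has 0 { }.
        Root H: left subtree has 0 nodes { }, right has 1 {V}.
  Root M: left subtree has 1 node {C}, right has 0 { }.

B X L Z H V R M C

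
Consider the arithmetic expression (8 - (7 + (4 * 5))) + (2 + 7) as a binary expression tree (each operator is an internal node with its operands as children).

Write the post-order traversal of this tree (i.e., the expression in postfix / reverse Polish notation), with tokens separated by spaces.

8 7 4 5 * + - 2 7 + +

Post-order on an expression tree gives postfix notation: for each operator, emit left operand, right operand, then the operator.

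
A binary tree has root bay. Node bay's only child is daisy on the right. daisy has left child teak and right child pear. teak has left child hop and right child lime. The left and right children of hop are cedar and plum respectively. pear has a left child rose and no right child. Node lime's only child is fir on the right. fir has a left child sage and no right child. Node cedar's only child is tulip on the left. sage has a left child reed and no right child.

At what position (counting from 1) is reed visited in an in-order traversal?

8

In-order visits the left subtree, then the node, then the right subtree.
At bay: no left child.
Visit bay.
At bay: go right to daisy.
  At daisy: go left to teak.
    At teak: go left to hop.
      At hop: go left to cedar.
        At cedar: go left to tulip.
          tulip is a leaf — visit tulip.
        Visit cedar.
        At cedar: no right child.
      Visit hop.
      At hop: go right to plum.
        plum is a leaf — visit plum.
    Visit teak.
    At teak: go right to lime.
      At lime: no left child.
      Visit lime.
      At lime: go right to fir.
        At fir: go left to sage.
          At sage: go left to reed.
            reed is a leaf — visit reed.
          Visit sage.
          At sage: no right child.
        Visit fir.
        At fir: no right child.
  Visit daisy.
  At daisy: go right to pear.
    At pear: go left to rose.
      rose is a leaf — visit rose.
    Visit pear.
    At pear: no right child.
Full in-order sequence: bay, tulip, cedar, hop, plum, teak, lime, reed, sage, fir, daisy, rose, pear.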